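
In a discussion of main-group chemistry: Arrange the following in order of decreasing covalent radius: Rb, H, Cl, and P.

H is in period 1, group 1; P is in period 3, group 15; Cl is in period 3, group 17; Rb is in period 5, group 1.
Radius decreases left→right (rising Z_eff, same n) and increases top→bottom (higher n).
These span different periods and groups, so the two trends combine.
Cl > H: period and group pull opposite ways; the down-group shift dominates (99 vs 32 pm).
P > Cl: P lies to the left of Cl in period 3, so the across-period effect alone puts P larger.
Rb > P: both effects reinforce here, so Rb is clearly the larger of the two.
Approximate values (pm): H 32, P 111, Cl 99, Rb 210.
So from largest to smallest: Rb > P > Cl > H.

Rb > P > Cl > H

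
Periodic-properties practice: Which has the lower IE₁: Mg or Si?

Mg

Mg is in period 3, group 2; Si is in period 3, group 14.
Across a period the outer electron is held more tightly (higher IE₁); down a group it sits in a higher shell, more shielded, and comes off more easily.
All lie in period 3, so first ionization energy increases left to right.
So Mg has the lower IE₁ (Mg < Si).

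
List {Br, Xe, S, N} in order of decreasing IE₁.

N > Xe > Br > S

Removing the outermost electron gets harder across a period and easier down a group.
These sit on a diagonal, where the across-period and down-group effects partly cancel.
Br > S: period and group pull opposite ways; the across-period shift dominates (1140 vs 1000 kJ/mol).
Xe > Br: period and group pull opposite ways; the across-period shift dominates (1170 vs 1140 kJ/mol).
N > Xe: period and group pull opposite ways; the down-group shift dominates (1402 vs 1170 kJ/mol).
Tabulated first ionization energy (kJ/mol): N 1402, S 1000, Br 1140, Xe 1170.
So from highest to lowest: N > Xe > Br > S.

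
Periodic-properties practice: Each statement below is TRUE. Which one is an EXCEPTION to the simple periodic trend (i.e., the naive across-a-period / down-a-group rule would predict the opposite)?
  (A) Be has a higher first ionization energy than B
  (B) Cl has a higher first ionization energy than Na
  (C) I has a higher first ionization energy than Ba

The general trend: first ionization energy increases across a period and decreases down a group.
(A) Be (period 2, group 2) vs B (period 2, group 13): the stated order contradicts the simple trend.
(B) Cl (period 3, group 17) vs Na (period 3, group 1): the stated order agrees with the simple trend.
(C) I (period 5, group 17) vs Ba (period 6, group 2): the stated order agrees with the simple trend.
The exception is (A): removing B's lone 2p electron is easier than breaking Be's filled 2s².

(A)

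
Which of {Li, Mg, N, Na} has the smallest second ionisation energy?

After 1 electron has been removed, what remains? Li⁺ is the bare [He] core; Mg⁺ still has 1 valence electron; N⁺ still has 4 valence electrons; Na⁺ is the bare [Ne] core.
Core electrons are held far more tightly than valence electrons, so Na and Li top the IE_2 order.
Valence configurations: Mg⁺ [Ne]3s¹, N⁺ [He]2s²2p².
Approximate IE_2 values (kJ/mol): Li 7298, Mg 1451, N 2856, Na 4562.
Putting it together, IE_2: Mg < N < Na < Li.

Mg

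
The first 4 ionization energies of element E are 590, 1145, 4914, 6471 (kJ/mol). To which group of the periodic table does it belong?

Group 2

Look for the largest jump between consecutive ionization energies: IE3/IE2 ≈ 4.3, far larger than any earlier ratio.
That jump marks the point where a core electron is being removed. So the atom has 2 valence electrons.
A main-group element with 2 valence electrons is in group 2.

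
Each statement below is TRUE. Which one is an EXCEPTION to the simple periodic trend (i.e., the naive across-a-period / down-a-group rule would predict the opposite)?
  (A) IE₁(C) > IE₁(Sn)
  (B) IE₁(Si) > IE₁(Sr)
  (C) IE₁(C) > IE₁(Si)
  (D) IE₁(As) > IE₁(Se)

The general trend: IE₁ increases across a period and decreases down a group.
(A) C (period 2, group 14) vs Sn (period 5, group 14): the stated order agrees with the simple trend.
(B) Si (period 3, group 14) vs Sr (period 5, group 2): the stated order agrees with the simple trend.
(C) C (period 2, group 14) vs Si (period 3, group 14): the stated order agrees with the simple trend.
(D) As (period 4, group 15) vs Se (period 4, group 16): the stated order contradicts the simple trend.
The exception is (D): Se (4p⁴) ionizes more easily than half-filled As (4p³).

(D)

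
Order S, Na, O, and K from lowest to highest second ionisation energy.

The second ionization energy removes an electron from the +1 ion. For each element: S⁺ still has 5 valence electrons; Na⁺ is the bare [Ne] core; O⁺ still has 5 valence electrons; K⁺ is the bare [Ar] core.
Usually core removal costs more than valence removal, but here the competition is close: a tightly held n=2 valence electron can cost more to remove than an n=3 core electron, so the actual values have to decide it.
Valence configurations: S⁺ [Ne]3s²3p³, O⁺ [He]2s²2p³.
Tabulated IE_2 (kJ/mol): S 2252, Na 4562, O 3388, K 3052.
Hence IE_2: S < K < O < Na.

S, K, O, Na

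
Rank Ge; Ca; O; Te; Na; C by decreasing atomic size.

C is in period 2, group 14; O is in period 2, group 16; Na is in period 3, group 1; Ca is in period 4, group 2; Ge is in period 4, group 14; Te is in period 5, group 16.
Across a period the added protons contract the valence shell; down a group each new principal shell makes the atom larger.
Here both period and group differ, so the two effects have to be weighed against each other.
C > O: both are in period 2; the period trend gives C the larger value.
Ge > C: they share group 14; the group trend gives Ge the larger value.
Te > Ge: period and group pull opposite ways; the down-group shift dominates (136 vs 121 pm).
Na > Te: the two effects oppose for this pair; the across-period effect wins (155 vs 136 pm).
Ca > Na: period and group pull opposite ways; the down-group shift dominates (171 vs 155 pm).
Approximate values (pm): C 75, O 63, Na 155, Ca 171, Ge 121, Te 136.
So from largest to smallest: Ca > Na > Te > Ge > C > O.

Ca > Na > Te > Ge > C > O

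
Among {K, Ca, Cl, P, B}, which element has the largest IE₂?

K

After 1 electron has been removed, what remains? K⁺ is the bare [Ar] core; Ca⁺ still has 1 valence electron; Cl⁺ still has 6 valence electrons; P⁺ still has 4 valence electrons; B⁺ still has 2 valence electrons.
Breaking into a closed-shell core is much more expensive than removing a leftover valence electron — K has the largest IE_2 here.
Valence configurations: Ca⁺ [Ar]4s¹, Cl⁺ [Ne]3s²3p⁴, P⁺ [Ne]3s²3p², B⁺ [He]2s².
The numbers (kJ/mol): K 3052, Ca 1145, Cl 2298, P 1907, B 2427.
Overall IE_2 order: Ca < P < Cl < B < K.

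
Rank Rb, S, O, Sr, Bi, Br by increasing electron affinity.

O is in period 2, group 16; S is in period 3, group 16; Br is in period 4, group 17; Rb is in period 5, group 1; Sr is in period 5, group 2; Bi is in period 6, group 15.
Atoms with high Z_eff and room in the valence shell (especially the halogens) have the most exothermic electron affinities.
These span different periods and groups, so the two trends combine.
Rb > Sr: this pair runs against the simple trend — see the exception note.
Bi > Rb: period and group pull opposite ways; the across-period shift dominates (91 vs 47 kJ/mol).
O > Bi: relative to Bi, both the across-period and down-group shifts push O's electron affinity up.
S > O: this pair runs against the simple trend — see the exception note.
Br > S: period and group pull opposite ways; the across-period shift dominates (325 vs 200 kJ/mol).
Note the exception: Rb has a higher electron affinity than Sr, contrary to the simple trend — adding an electron to Sr (ns²) has to open a new, higher-energy np subshell, which is unfavourable.
Note the exception: S has a higher electron affinity than O, contrary to the simple trend — the compact 2p subshell of O repels the added electron more than S's larger 3p does.
Tabulated electron affinity (kJ/mol): O 141, S 200, Br 325, Rb 47, Sr 5, Bi 91.
So from lowest to highest: Sr < Rb < Bi < O < S < Br.

Sr, Rb, Bi, O, S, Br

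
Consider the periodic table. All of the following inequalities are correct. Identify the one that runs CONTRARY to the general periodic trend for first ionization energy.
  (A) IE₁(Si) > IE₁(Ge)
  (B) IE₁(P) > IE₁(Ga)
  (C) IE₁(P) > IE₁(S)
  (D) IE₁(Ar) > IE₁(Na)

The general trend: first ionization energy increases across a period and decreases down a group.
(A) Si (period 3, group 14) vs Ge (period 4, group 14): the stated order agrees with the simple trend.
(B) P (period 3, group 15) vs Ga (period 4, group 13): the stated order agrees with the simple trend.
(C) P (period 3, group 15) vs S (period 3, group 16): the stated order contradicts the simple trend.
(D) Ar (period 3, group 18) vs Na (period 3, group 1): the stated order agrees with the simple trend.
The exception is (C): S (3p⁴) ionizes more easily than half-filled P (3p³) because the paired 3p electron in S is pushed out by e⁻–e⁻ repulsion.

(C)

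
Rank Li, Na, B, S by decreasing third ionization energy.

IE_3 is the cost of taking one more electron from the +2 cation: Li²⁺ is already 1 electron into the core; Na²⁺ is already 1 electron into the core; B²⁺ still has 1 valence electron; S²⁺ still has 4 valence electrons.
Breaking into a closed-shell core is much more expensive than removing a leftover valence electron — Na and Li have the largest IE_3 here.
Valence configurations: B²⁺ [He]2s¹, S²⁺ [Ne]3s²3p².
Tabulated IE_3 (kJ/mol): Li 11815, Na 6910, B 3660, S 3357.
Overall IE_3 order: S < B < Na < Li.

Li > Na > B > S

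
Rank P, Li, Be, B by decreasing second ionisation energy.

Li, B, P, Be

The second ionization energy removes an electron from the +1 ion. For each element: P⁺ still has 4 valence electrons; Li⁺ is the bare [He] core; Be⁺ still has 1 valence electron; B⁺ still has 2 valence electrons.
Core electrons are held far more tightly than valence electrons, so Li tops the IE_2 order.
Valence configurations: P⁺ [Ne]3s²3p², Be⁺ [He]2s¹, B⁺ [He]2s².
The numbers (kJ/mol): P 1907, Li 7298, Be 1757, B 2427.
Hence IE_2: Be < P < B < Li.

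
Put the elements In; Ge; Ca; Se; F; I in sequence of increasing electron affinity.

F is in period 2, group 17; Ca is in period 4, group 2; Ge is in period 4, group 14; Se is in period 4, group 16; In is in period 5, group 13; I is in period 5, group 17.
EA tends to increase across a period and decrease down a group, though the pattern is less regular than for IE or radius.
Here both period and group differ, so the two effects have to be weighed against each other.
In > Ca: the two effects oppose for this pair; the across-period effect wins (29 vs 2 kJ/mol).
Ge > In: both effects reinforce here, so Ge is clearly the higher of the two.
Se > Ge: both are in period 4; the period trend gives Se the larger value.
I > Se: period and group pull opposite ways; the across-period shift dominates (295 vs 195 kJ/mol).
F > I: they share group 17; the group trend gives F the larger value.
Approximate values (kJ/mol): F 328, Ca 2, Ge 119, Se 195, In 29, I 295.
So from lowest to highest: Ca < In < Ge < Se < I < F.

Ca, In, Ge, Se, I, F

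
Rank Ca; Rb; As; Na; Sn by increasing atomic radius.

As < Sn < Na < Ca < Rb

Na is in period 3, group 1; Ca is in period 4, group 2; As is in period 4, group 15; Rb is in period 5, group 1; Sn is in period 5, group 14.
Across a period the added protons contract the valence shell; down a group each new principal shell makes the atom larger.
These span different periods and groups, so the two trends combine.
Sn > As: relative to As, both the across-period and down-group shifts push Sn's atomic radius up.
Na > Sn: period and group pull opposite ways; the across-period shift dominates (155 vs 140 pm).
Ca > Na: period and group pull opposite ways; the down-group shift dominates (171 vs 155 pm).
Rb > Ca: relative to Ca, both the across-period and down-group shifts push Rb's atomic radius up.
Tabulated atomic radius (pm): Na 155, Ca 171, As 121, Rb 210, Sn 140.
So from smallest to largest: As < Sn < Na < Ca < Rb.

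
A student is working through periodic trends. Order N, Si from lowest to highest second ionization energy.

Consider each +1 ion: N⁺ still has 4 valence electrons; Si⁺ still has 3 valence electrons.
All are still removing valence electrons, so compare the +1 ions as you would atoms: IE_2 generally rises across a period (higher Z_eff) and falls down a group (larger shell), subject to the usual subshell exceptions.
Valence configurations: N⁺ [He]2s²2p², Si⁺ [Ne]3s²3p¹.
Approximate IE_2 values (kJ/mol): N 2856, Si 1577.
So the second ionization energies run Si < N.

Si < N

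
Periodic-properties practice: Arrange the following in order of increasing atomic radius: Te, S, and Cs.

S, Te, Cs

S is in period 3, group 16; Te is in period 5, group 16; Cs is in period 6, group 1.
Across a period the added protons contract the valence shell; down a group each new principal shell makes the atom larger.
Here both period and group differ, so the two effects have to be weighed against each other.
Te > S: Te sits below S in group 16, so the down-group effect alone puts Te larger.
Cs > Te: both effects reinforce here, so Cs is clearly the larger of the two.
For reference (pm): S 103, Te 136, Cs 232.
So from smallest to largest: S < Te < Cs.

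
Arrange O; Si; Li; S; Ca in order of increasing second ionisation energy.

IE_2 is the cost of taking one more electron from the +1 cation: O⁺ still has 5 valence electrons; Si⁺ still has 3 valence electrons; Li⁺ is the bare [He] core; S⁺ still has 5 valence electrons; Ca⁺ still has 1 valence electron.
Pulling an electron out of a noble-gas core costs far more than removing a remaining valence electron, so Li sits at the high end of IE_2.
Valence configurations: O⁺ [He]2s²2p³, Si⁺ [Ne]3s²3p¹, S⁺ [Ne]3s²3p³, Ca⁺ [Ar]4s¹.
Approximate IE_2 values (kJ/mol): O 3388, Si 1577, Li 7298, S 2252, Ca 1145.
Putting it together, IE_2: Ca < Si < S < O < Li.

Ca < Si < S < O < Li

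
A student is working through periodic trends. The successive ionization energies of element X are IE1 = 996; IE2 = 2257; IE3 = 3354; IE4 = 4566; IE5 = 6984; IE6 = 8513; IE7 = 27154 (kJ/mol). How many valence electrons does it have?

6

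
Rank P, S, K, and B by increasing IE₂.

P < S < B < K

After 1 electron has been removed, what remains? P⁺ still has 4 valence electrons; S⁺ still has 5 valence electrons; K⁺ is the bare [Ar] core; B⁺ still has 2 valence electrons.
Core electrons are held far more tightly than valence electrons, so K tops the IE_2 order.
Valence configurations: P⁺ [Ne]3s²3p², S⁺ [Ne]3s²3p³, B⁺ [He]2s².
Tabulated IE_2 (kJ/mol): P 1907, S 2252, K 3052, B 2427.
Putting it together, IE_2: P < S < B < K.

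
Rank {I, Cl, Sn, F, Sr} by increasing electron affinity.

Sr < Sn < I < F < Cl

F is in period 2, group 17; Cl is in period 3, group 17; Sr is in period 5, group 2; Sn is in period 5, group 14; I is in period 5, group 17.
EA tends to increase across a period and decrease down a group, though the pattern is less regular than for IE or radius.
These span different periods and groups, so the two trends combine.
Sn > Sr: both are in period 5; the period trend gives Sn the larger value.
I > Sn: I lies to the right of Sn in period 5, so the across-period effect alone puts I higher.
F > I: they share group 17; the group trend gives F the larger value.
Cl > F: this pair runs against the simple trend — see the exception note.
Note the exception: Cl has a higher electron affinity than F, contrary to the simple trend — F's small 2p subshell makes the incoming electron feel strong e⁻–e⁻ repulsion, so Cl actually releases more energy on gaining an electron.
For reference (kJ/mol): F 328, Cl 349, Sr 5, Sn 107, I 295.
So from lowest to highest: Sr < Sn < I < F < Cl.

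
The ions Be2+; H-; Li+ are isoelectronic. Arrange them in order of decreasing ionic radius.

H- > Li+ > Be2+

All of these have 2 electrons, so size is governed by nuclear charge alone: the more protons, the stronger the pull on the same electron cloud, and the smaller the ion.
Nuclear charges: Be2+ (Z=4), Li+ (Z=3), H- (Z=1).
Largest to smallest: H- > Li+ > Be2+.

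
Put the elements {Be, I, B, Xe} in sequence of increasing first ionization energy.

Be is in period 2, group 2; B is in period 2, group 13; I is in period 5, group 17; Xe is in period 5, group 18.
Across a period the outer electron is held more tightly (higher IE₁); down a group it sits in a higher shell, more shielded, and comes off more easily.
Neither a single period nor a single group — weigh both effects.
Be > B: this pair runs against the simple trend — see the exception note.
I > Be: the two effects oppose for this pair; the across-period effect wins (1008 vs 900 kJ/mol).
Xe > I: Xe lies to the right of I in period 5, so the across-period effect alone puts Xe higher.
Note the exception: Be has a higher first ionization energy than B, contrary to the simple trend — removing B's lone 2p electron is easier than breaking Be's filled 2s².
For reference (kJ/mol): Be 900, B 801, I 1008, Xe 1170.
So from lowest to highest: B < Be < I < Xe.

B < Be < I < Xe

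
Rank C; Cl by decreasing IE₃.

The third ionization energy removes an electron from the +2 ion. For each element: C²⁺ still has 2 valence electrons; Cl²⁺ still has 5 valence electrons.
All are still removing valence electrons, so compare the +2 ions as you would atoms: IE_3 generally rises across a period (higher Z_eff) and falls down a group (larger shell), subject to the usual subshell exceptions.
Valence configurations: C²⁺ [He]2s², Cl²⁺ [Ne]3s²3p³.
Tabulated IE_3 (kJ/mol): C 4620, Cl 3822.
Putting it together, IE_3: Cl < C.

C > Cl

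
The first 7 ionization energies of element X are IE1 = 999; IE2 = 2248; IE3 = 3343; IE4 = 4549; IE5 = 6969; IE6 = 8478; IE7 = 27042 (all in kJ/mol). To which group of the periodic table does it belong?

Look for the largest jump between consecutive ionization energies: IE7/IE6 ≈ 3.2, far larger than any earlier ratio.
That jump marks the point where a core electron is being removed. So the atom has 6 valence electrons.
A main-group element with 6 valence electrons is in group 16.

Group 16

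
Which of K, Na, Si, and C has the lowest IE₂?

The second ionization energy removes an electron from the +1 ion. For each element: K⁺ is the bare [Ar] core; Na⁺ is the bare [Ne] core; Si⁺ still has 3 valence electrons; C⁺ still has 3 valence electrons.
Breaking into a closed-shell core is much more expensive than removing a leftover valence electron — K and Na have the largest IE_2 here.
Valence configurations: Si⁺ [Ne]3s²3p¹, C⁺ [He]2s²2p¹.
The numbers (kJ/mol): K 3052, Na 4562, Si 1577, C 2353.
Hence IE_2: Si < C < K < Na.

Si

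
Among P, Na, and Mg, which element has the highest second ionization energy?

Na

Consider each +1 ion: P⁺ still has 4 valence electrons; Na⁺ is the bare [Ne] core; Mg⁺ still has 1 valence electron.
Breaking into a closed-shell core is much more expensive than removing a leftover valence electron — Na has the largest IE_2 here.
Valence configurations: P⁺ [Ne]3s²3p², Mg⁺ [Ne]3s¹.
The numbers (kJ/mol): P 1907, Na 4562, Mg 1451.
So the second ionization energies run Mg < P < Na.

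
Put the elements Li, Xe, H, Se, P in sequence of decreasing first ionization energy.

H > Xe > P > Se > Li

H is in period 1, group 1; Li is in period 2, group 1; P is in period 3, group 15; Se is in period 4, group 16; Xe is in period 5, group 18.
Removing the outermost electron gets harder across a period and easier down a group.
Here both period and group differ, so the two effects have to be weighed against each other.
Se > Li: period and group pull opposite ways; the across-period shift dominates (941 vs 520 kJ/mol).
P > Se: the two effects oppose for this pair; the down-group effect wins (1012 vs 941 kJ/mol).
Xe > P: the two effects oppose for this pair; the across-period effect wins (1170 vs 1012 kJ/mol).
H > Xe: the two effects oppose for this pair; the down-group effect wins (1312 vs 1170 kJ/mol).
Approximate values (kJ/mol): H 1312, Li 520, P 1012, Se 941, Xe 1170.
So from highest to lowest: H > Xe > P > Se > Li.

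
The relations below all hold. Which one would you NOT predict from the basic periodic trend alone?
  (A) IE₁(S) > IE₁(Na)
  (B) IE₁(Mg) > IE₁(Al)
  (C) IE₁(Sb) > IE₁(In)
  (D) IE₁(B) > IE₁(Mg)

The general trend: first ionization energy increases across a period and decreases down a group.
(A) S (period 3, group 16) vs Na (period 3, group 1): the stated order agrees with the simple trend.
(B) Mg (period 3, group 2) vs Al (period 3, group 13): the stated order contradicts the simple trend.
(C) Sb (period 5, group 15) vs In (period 5, group 13): the stated order agrees with the simple trend.
(D) B (period 2, group 13) vs Mg (period 3, group 2): the stated order agrees with the simple trend.
The exception is (B): Al's single 3p electron is easier to remove than one from Mg's filled 3s².

(B)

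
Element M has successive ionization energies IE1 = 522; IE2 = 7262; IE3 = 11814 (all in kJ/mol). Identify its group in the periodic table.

Group 1

Look for the largest jump between consecutive ionization energies: IE2/IE1 ≈ 13.9, far larger than any earlier ratio.
That jump marks the point where a core electron is being removed. So the atom has 1 valence electron.
A main-group element with 1 valence electron is in group 1.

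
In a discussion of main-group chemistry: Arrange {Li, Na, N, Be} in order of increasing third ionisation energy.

N < Na < Li < Be

Consider each +2 ion: Li²⁺ is already 1 electron into the core; Na²⁺ is already 1 electron into the core; N²⁺ still has 3 valence electrons; Be²⁺ is the bare [He] core.
Breaking into a closed-shell core is much more expensive than removing a leftover valence electron — Na, Li and Be have the largest IE_3 here.
Approximate IE_3 values (kJ/mol): Li 11815, Na 6910, N 4578, Be 14849.
Hence IE_3: N < Na < Li < Be.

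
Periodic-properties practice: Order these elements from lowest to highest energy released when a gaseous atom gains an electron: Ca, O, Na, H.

Ca, Na, H, O

H is in period 1, group 1; O is in period 2, group 16; Na is in period 3, group 1; Ca is in period 4, group 2.
Electron affinity generally becomes more exothermic across a period toward the halogens and less exothermic down a group.
Neither a single period nor a single group — weigh both effects.
Na > Ca: period and group pull opposite ways; the down-group shift dominates (53 vs 2 kJ/mol).
H > Na: they share group 1; the group trend gives H the larger value.
O > H: period and group pull opposite ways; the across-period shift dominates (141 vs 73 kJ/mol).
For reference (kJ/mol): H 73, O 141, Na 53, Ca 2.
So from lowest to highest: Ca < Na < H < O.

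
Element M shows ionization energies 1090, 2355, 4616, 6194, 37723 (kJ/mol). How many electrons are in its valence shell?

4

Look for the largest jump between consecutive ionization energies: IE5/IE4 ≈ 6.1, far larger than any earlier ratio.
That jump marks the point where a core electron is being removed. So the atom has 4 valence electrons.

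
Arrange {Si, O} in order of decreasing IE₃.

O > Si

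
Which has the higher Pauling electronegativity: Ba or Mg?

Mg is in period 3, group 2; Ba is in period 6, group 2.
Smaller atoms with higher effective nuclear charge are more electronegative.
All are in group 2, so electronegativity increases up the group.
So Mg has the higher Pauling electronegativity (Mg > Ba).

Mg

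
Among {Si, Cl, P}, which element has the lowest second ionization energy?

Si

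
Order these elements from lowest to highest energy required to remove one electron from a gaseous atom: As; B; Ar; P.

B < As < P < Ar

Removing the outermost electron gets harder across a period and easier down a group.
These span different periods and groups, so the two trends combine.
As > B: period and group pull opposite ways; the across-period shift dominates (947 vs 801 kJ/mol).
P > As: they share group 15; the group trend gives P the larger value.
Ar > P: Ar lies to the right of P in period 3, so the across-period effect alone puts Ar higher.
Tabulated first ionization energy (kJ/mol): B 801, P 1012, Ar 1521, As 947.
So from lowest to highest: B < As < P < Ar.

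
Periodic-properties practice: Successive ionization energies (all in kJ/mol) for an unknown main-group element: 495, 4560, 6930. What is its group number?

Look for the largest jump between consecutive ionization energies: IE2/IE1 ≈ 9.2, far larger than any earlier ratio.
That jump marks the point where a core electron is being removed. So the atom has 1 valence electron.
A main-group element with 1 valence electron is in group 1.

Group 1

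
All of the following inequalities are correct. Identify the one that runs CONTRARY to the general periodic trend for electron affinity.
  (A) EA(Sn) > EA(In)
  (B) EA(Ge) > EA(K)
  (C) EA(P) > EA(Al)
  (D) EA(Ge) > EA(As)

(D)

The general trend: electron affinity increases across a period and decreases down a group.
(A) Sn (period 5, group 14) vs In (period 5, group 13): the stated order agrees with the simple trend.
(B) Ge (period 4, group 14) vs K (period 4, group 1): the stated order agrees with the simple trend.
(C) P (period 3, group 15) vs Al (period 3, group 13): the stated order agrees with the simple trend.
(D) Ge (period 4, group 14) vs As (period 4, group 15): the stated order contradicts the simple trend.
The exception is (D): adding an electron to As's half-filled 4p³ is unfavourable, so Ge (4p²) has the more exothermic EA.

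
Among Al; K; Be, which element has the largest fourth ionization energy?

Be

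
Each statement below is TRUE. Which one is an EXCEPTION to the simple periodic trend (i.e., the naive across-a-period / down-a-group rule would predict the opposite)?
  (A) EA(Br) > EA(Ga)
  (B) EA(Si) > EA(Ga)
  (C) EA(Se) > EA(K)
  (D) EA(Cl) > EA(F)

The general trend: electron affinity increases across a period and decreases down a group.
(A) Br (period 4, group 17) vs Ga (period 4, group 13): the stated order agrees with the simple trend.
(B) Si (period 3, group 14) vs Ga (period 4, group 13): the stated order agrees with the simple trend.
(C) Se (period 4, group 16) vs K (period 4, group 1): the stated order agrees with the simple trend.
(D) Cl (period 3, group 17) vs F (period 2, group 17): the stated order contradicts the simple trend.
The exception is (D): F's small 2p subshell makes the incoming electron feel strong e⁻–e⁻ repulsion, so Cl actually releases more energy on gaining an electron.

(D)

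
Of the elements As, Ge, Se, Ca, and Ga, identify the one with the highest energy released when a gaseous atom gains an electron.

Se

Ca is in period 4, group 2; Ga is in period 4, group 13; Ge is in period 4, group 14; As is in period 4, group 15; Se is in period 4, group 16.
Electron affinity generally becomes more exothermic across a period toward the halogens and less exothermic down a group.
All lie in period 4; the across-period trend (electron affinity increases left to right) applies, with the exception below.
Note the exception: Ge has a higher electron affinity than As, contrary to the simple trend — adding an electron to As's half-filled 4p³ is unfavourable, so Ge (4p²) has the more exothermic EA.
Approximate values (kJ/mol): Ca 2, Ga 29, Ge 119, As 78, Se 195.
The highest energy released when a gaseous atom gains an electron among these belongs to Se.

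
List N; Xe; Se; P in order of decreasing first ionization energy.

N, Xe, P, Se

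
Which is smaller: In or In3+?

Forming In3+ removes 3 electrons from In. Fewer electrons for the same nuclear charge means less shielding and a higher Z_eff on the remaining electrons, and for main-group metals the entire outer shell is lost.
A cation is smaller than its parent atom: In3+ < In.

In3+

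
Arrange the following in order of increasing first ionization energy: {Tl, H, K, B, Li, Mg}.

Across a period the outer electron is held more tightly (higher IE₁); down a group it sits in a higher shell, more shielded, and comes off more easily.
These span different periods and groups, so the two trends combine.
Li > K: they share group 1; the group trend gives Li the larger value.
Tl > Li: period and group pull opposite ways; the across-period shift dominates (589 vs 520 kJ/mol).
Mg > Tl: period and group pull opposite ways; the down-group shift dominates (738 vs 589 kJ/mol).
B > Mg: relative to Mg, both the across-period and down-group shifts push B's first ionization energy up.
H > B: period and group pull opposite ways; the down-group shift dominates (1312 vs 801 kJ/mol).
Tabulated first ionization energy (kJ/mol): H 1312, Li 520, B 801, Mg 738, K 419, Tl 589.
So from lowest to highest: K < Li < Tl < Mg < B < H.

K < Li < Tl < Mg < B < H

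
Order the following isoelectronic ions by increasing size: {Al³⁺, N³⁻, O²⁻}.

Al³⁺, O²⁻, N³⁻

All of these have 10 electrons, so size is governed by nuclear charge alone: the more protons, the stronger the pull on the same electron cloud, and the smaller the ion.
Nuclear charges: Al³⁺ (Z=13), O²⁻ (Z=8), N³⁻ (Z=7).
Smallest to largest: Al³⁺ < O²⁻ < N³⁻.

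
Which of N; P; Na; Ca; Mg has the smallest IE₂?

Ca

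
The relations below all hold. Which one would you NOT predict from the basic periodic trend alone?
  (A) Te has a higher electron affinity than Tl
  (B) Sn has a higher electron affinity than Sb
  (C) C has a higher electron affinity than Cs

(B)

The general trend: electron affinity increases across a period and decreases down a group.
(A) Te (period 5, group 16) vs Tl (period 6, group 13): the stated order agrees with the simple trend.
(B) Sn (period 5, group 14) vs Sb (period 5, group 15): the stated order contradicts the simple trend.
(C) C (period 2, group 14) vs Cs (period 6, group 1): the stated order agrees with the simple trend.
The exception is (B): adding an electron to Sb's half-filled 5p³ is unfavourable, so Sn has the more exothermic EA.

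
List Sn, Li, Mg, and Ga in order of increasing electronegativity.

Li is in period 2, group 1; Mg is in period 3, group 2; Ga is in period 4, group 13; Sn is in period 5, group 14.
EN rises left→right (higher Z_eff, smaller atoms) and falls top→bottom (larger, more shielded atoms).
A diagonal step moves right (one effect) and down (the opposite effect) at once.
Mg > Li: period and group pull opposite ways; the across-period shift dominates (1.31 vs 0.98).
Ga > Mg: the two effects oppose for this pair; the across-period effect wins (1.81 vs 1.31).
Sn > Ga: the two effects oppose for this pair; the across-period effect wins (1.96 vs 1.81).
Approximate values (Pauling): Li 0.98, Mg 1.31, Ga 1.81, Sn 1.96.
So from lowest to highest: Li < Mg < Ga < Sn.

Li < Mg < Ga < Sn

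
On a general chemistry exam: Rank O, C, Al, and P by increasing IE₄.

Consider each +3 ion: O³⁺ still has 3 valence electrons; C³⁺ still has 1 valence electron; Al³⁺ is the bare [Ne] core; P³⁺ still has 2 valence electrons.
Pulling an electron out of a noble-gas core costs far more than removing a remaining valence electron, so Al sits at the high end of IE_4.
Valence configurations: O³⁺ [He]2s²2p¹, C³⁺ [He]2s¹, P³⁺ [Ne]3s².
Tabulated IE_4 (kJ/mol): O 7469, C 6223, Al 11577, P 4964.
Hence IE_4: P < C < O < Al.

P, C, O, Al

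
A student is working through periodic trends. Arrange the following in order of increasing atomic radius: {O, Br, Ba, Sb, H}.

H < O < Br < Sb < Ba

H is in period 1, group 1; O is in period 2, group 16; Br is in period 4, group 17; Sb is in period 5, group 15; Ba is in period 6, group 2.
Radius decreases left→right (rising Z_eff, same n) and increases top→bottom (higher n).
These span different periods and groups, so the two trends combine.
O > H: the two effects oppose for this pair; the down-group effect wins (63 vs 32 pm).
Br > O: the two effects oppose for this pair; the down-group effect wins (114 vs 63 pm).
Sb > Br: both effects reinforce here, so Sb is clearly the larger of the two.
Ba > Sb: relative to Sb, both the across-period and down-group shifts push Ba's atomic radius up.
Tabulated atomic radius (pm): H 32, O 63, Br 114, Sb 140, Ba 196.
So from smallest to largest: H < O < Br < Sb < Ba.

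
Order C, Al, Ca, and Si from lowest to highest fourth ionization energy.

Consider each +3 ion: C³⁺ still has 1 valence electron; Al³⁺ is the bare [Ne] core; Ca³⁺ is already 1 electron into the core; Si³⁺ still has 1 valence electron.
Pulling an electron out of a noble-gas core costs far more than removing a remaining valence electron, so Ca and Al sit at the high end of IE_4.
Valence configurations: C³⁺ [He]2s¹, Si³⁺ [Ne]3s¹.
Approximate IE_4 values (kJ/mol): C 6223, Al 11577, Ca 6491, Si 4356.
Overall IE_4 order: Si < C < Ca < Al.

Si, C, Ca, Al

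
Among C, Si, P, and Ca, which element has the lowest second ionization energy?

Consider each +1 ion: C⁺ still has 3 valence electrons; Si⁺ still has 3 valence electrons; P⁺ still has 4 valence electrons; Ca⁺ still has 1 valence electron.
All are still removing valence electrons, so compare the +1 ions as you would atoms: IE_2 generally rises across a period (higher Z_eff) and falls down a group (larger shell), subject to the usual subshell exceptions.
Valence configurations: C⁺ [He]2s²2p¹, Si⁺ [Ne]3s²3p¹, P⁺ [Ne]3s²3p², Ca⁺ [Ar]4s¹.
Approximate IE_2 values (kJ/mol): C 2353, Si 1577, P 1907, Ca 1145.
Overall IE_2 order: Ca < Si < P < C.

Ca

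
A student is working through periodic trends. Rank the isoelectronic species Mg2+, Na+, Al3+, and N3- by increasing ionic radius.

Al3+ < Mg2+ < Na+ < N3-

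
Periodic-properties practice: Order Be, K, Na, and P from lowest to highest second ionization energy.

Be, P, K, Na

Consider each +1 ion: Be⁺ still has 1 valence electron; K⁺ is the bare [Ar] core; Na⁺ is the bare [Ne] core; P⁺ still has 4 valence electrons.
Core electrons are held far more tightly than valence electrons, so K and Na top the IE_2 order.
Valence configurations: Be⁺ [He]2s¹, P⁺ [Ne]3s²3p².
Tabulated IE_2 (kJ/mol): Be 1757, K 3052, Na 4562, P 1907.
Overall IE_2 order: Be < P < K < Na.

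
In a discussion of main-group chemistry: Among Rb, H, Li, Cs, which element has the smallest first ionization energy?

H is in period 1, group 1; Li is in period 2, group 1; Rb is in period 5, group 1; Cs is in period 6, group 1.
Across a period the outer electron is held more tightly (higher IE₁); down a group it sits in a higher shell, more shielded, and comes off more easily.
All are in group 1, so first ionization energy increases up the group.
The smallest first ionization energy among these belongs to Cs.

Cs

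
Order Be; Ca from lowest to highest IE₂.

The second ionization energy removes an electron from the +1 ion. For each element: Be⁺ still has 1 valence electron; Ca⁺ still has 1 valence electron.
All are still removing valence electrons, so compare the +1 ions as you would atoms: IE_2 generally rises across a period (higher Z_eff) and falls down a group (larger shell), subject to the usual subshell exceptions.
Valence configurations: Be⁺ [He]2s¹, Ca⁺ [Ar]4s¹.
Approximate IE_2 values (kJ/mol): Be 1757, Ca 1145.
Hence IE_2: Ca < Be.

Ca < Be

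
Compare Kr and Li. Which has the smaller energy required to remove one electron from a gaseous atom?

Li

Li is in period 2, group 1; Kr is in period 4, group 18.
First ionization energy rises across a period (greater Z_eff holds electrons more tightly) and falls down a group (valence electrons are farther from the nucleus).
These span different periods and groups, so the two trends combine.
Kr > Li: period and group pull opposite ways; the across-period shift dominates (1351 vs 520 kJ/mol).
Tabulated first ionization energy (kJ/mol): Li 520, Kr 1351.
So Li has the smaller energy required to remove one electron from a gaseous atom (Li < Kr).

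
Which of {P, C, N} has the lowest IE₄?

The fourth ionization energy removes an electron from the +3 ion. For each element: P³⁺ still has 2 valence electrons; C³⁺ still has 1 valence electron; N³⁺ still has 2 valence electrons.
All are still removing valence electrons, so compare the +3 ions as you would atoms: IE_4 generally rises across a period (higher Z_eff) and falls down a group (larger shell), subject to the usual subshell exceptions.
Valence configurations: P³⁺ [Ne]3s², C³⁺ [He]2s¹, N³⁺ [He]2s².
Approximate IE_4 values (kJ/mol): P 4964, C 6223, N 7475.
Putting it together, IE_4: P < C < N.

P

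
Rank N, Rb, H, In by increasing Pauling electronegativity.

Smaller atoms with higher effective nuclear charge are more electronegative.
Neither a single period nor a single group — weigh both effects.
In > Rb: In lies to the right of Rb in period 5, so the across-period effect alone puts In higher.
H > In: period and group pull opposite ways; the down-group shift dominates (2.20 vs 1.78).
N > H: the two effects oppose for this pair; the across-period effect wins (3.04 vs 2.20).
For reference (Pauling): H 2.20, N 3.04, Rb 0.82, In 1.78.
So from lowest to highest: Rb < In < H < N.

Rb < In < H < N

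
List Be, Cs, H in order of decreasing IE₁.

H > Be > Cs

H is in period 1, group 1; Be is in period 2, group 2; Cs is in period 6, group 1.
IE₁ increases left→right with effective nuclear charge and decreases top→bottom as the valence shell moves farther out.
Neither a single period nor a single group — weigh both effects.
Be > Cs: relative to Cs, both the across-period and down-group shifts push Be's first ionization energy up.
H > Be: the two effects oppose for this pair; the down-group effect wins (1312 vs 900 kJ/mol).
Approximate values (kJ/mol): H 1312, Be 900, Cs 376.
So from highest to lowest: H > Be > Cs.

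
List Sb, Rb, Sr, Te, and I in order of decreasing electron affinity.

Electron affinity generally becomes more exothermic across a period toward the halogens and less exothermic down a group.
All lie in period 5; the across-period trend (electron affinity increases left to right) applies, with the exception below.
Note the exception: Rb has a higher electron affinity than Sr, contrary to the simple trend — adding an electron to Sr (ns²) has to open a new, higher-energy np subshell, which is unfavourable.
For reference (kJ/mol): Rb 47, Sr 5, Sb 103, Te 190, I 295.
So from highest to lowest: I > Te > Sb > Rb > Sr.

I > Te > Sb > Rb > Sr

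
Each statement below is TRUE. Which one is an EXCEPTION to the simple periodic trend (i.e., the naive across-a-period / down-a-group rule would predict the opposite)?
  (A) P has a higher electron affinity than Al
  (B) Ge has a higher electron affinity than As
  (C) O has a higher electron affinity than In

(B)

The general trend: electron affinity increases across a period and decreases down a group.
(A) P (period 3, group 15) vs Al (period 3, group 13): the stated order agrees with the simple trend.
(B) Ge (period 4, group 14) vs As (period 4, group 15): the stated order contradicts the simple trend.
(C) O (period 2, group 16) vs In (period 5, group 13): the stated order agrees with the simple trend.
The exception is (B): adding an electron to As's half-filled 4p³ is unfavourable, so Ge (4p²) has the more exothermic EA.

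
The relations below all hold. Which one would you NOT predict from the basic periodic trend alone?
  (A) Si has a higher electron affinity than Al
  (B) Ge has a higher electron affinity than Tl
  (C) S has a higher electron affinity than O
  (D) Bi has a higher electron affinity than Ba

The general trend: electron affinity increases across a period and decreases down a group.
(A) Si (period 3, group 14) vs Al (period 3, group 13): the stated order agrees with the simple trend.
(B) Ge (period 4, group 14) vs Tl (period 6, group 13): the stated order agrees with the simple trend.
(C) S (period 3, group 16) vs O (period 2, group 16): the stated order contradicts the simple trend.
(D) Bi (period 6, group 15) vs Ba (period 6, group 2): the stated order agrees with the simple trend.
The exception is (C): the compact 2p subshell of O repels the added electron more than S's larger 3p does.

(C)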